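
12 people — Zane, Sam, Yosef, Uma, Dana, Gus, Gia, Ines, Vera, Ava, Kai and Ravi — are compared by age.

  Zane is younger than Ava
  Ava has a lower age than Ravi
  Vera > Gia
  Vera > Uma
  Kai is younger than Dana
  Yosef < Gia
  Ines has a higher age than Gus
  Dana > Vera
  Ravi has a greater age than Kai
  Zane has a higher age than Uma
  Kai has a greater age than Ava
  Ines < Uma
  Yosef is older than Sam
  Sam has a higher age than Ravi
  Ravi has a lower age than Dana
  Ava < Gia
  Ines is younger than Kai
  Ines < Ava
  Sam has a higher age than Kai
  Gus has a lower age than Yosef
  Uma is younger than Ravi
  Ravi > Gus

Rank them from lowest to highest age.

The consecutive links are each given: Gus < Ines; Ines < Uma; Uma < Zane; Zane < Ava; Ava < Kai; Kai < Ravi; Ravi < Sam; Sam < Yosef; Yosef < Gia; Gia < Vera; Vera < Dana.

Gus < Ines < Uma < Zane < Ava < Kai < Ravi < Sam < Yosef < Gia < Vera < Dana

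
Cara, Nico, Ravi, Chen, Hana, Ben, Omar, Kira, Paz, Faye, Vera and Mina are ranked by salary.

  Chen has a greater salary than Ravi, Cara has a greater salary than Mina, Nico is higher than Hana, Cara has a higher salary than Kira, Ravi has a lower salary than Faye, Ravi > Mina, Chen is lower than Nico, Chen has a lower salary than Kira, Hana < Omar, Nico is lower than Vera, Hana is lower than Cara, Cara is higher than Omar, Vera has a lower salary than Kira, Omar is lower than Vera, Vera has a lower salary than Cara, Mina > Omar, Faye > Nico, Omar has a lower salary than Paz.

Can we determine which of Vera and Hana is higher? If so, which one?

Vera

The relevant relations are Hana < Omar; Omar < Mina; Mina < Ravi; Ravi < Chen; Chen < Nico; Nico < Vera.
Chaining these gives Hana < Omar < Mina < Ravi < Chen < Nico < Vera.
So Vera is higher.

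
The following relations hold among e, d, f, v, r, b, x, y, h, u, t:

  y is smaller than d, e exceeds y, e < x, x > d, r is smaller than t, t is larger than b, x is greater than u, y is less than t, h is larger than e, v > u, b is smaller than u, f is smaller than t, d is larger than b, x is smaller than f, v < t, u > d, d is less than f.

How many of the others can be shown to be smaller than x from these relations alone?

Directly below x: d, e, u.
One step further: b, y (5 so far).
Nothing else is reachable below x; 5 in all.

5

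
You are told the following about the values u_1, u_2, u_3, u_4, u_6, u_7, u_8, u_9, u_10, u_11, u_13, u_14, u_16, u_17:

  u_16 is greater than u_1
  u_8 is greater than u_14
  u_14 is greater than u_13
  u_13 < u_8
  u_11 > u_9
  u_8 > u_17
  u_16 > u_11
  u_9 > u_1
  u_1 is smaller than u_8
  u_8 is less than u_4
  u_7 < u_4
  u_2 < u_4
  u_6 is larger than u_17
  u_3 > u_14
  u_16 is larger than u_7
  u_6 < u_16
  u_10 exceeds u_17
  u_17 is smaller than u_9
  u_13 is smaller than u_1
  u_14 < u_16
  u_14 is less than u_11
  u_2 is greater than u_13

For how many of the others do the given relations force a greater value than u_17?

7

Directly above u_17: u_6, u_9, u_8, u_10.
One step further: u_11, u_16, u_4 (7 so far).
No other element is forced above u_17 by the given relations, so the count is 7.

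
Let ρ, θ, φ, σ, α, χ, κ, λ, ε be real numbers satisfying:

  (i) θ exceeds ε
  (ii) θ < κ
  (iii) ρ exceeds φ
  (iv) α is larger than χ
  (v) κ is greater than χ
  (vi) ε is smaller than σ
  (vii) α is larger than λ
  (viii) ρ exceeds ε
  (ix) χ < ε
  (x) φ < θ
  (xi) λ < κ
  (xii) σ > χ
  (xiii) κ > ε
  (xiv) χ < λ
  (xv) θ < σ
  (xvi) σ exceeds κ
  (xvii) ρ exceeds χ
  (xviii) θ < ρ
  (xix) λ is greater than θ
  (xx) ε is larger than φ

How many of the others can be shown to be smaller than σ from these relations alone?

6

Directly below σ: χ, ε, θ, κ.
One step further: φ, λ (6 so far).
Nothing else is reachable below σ; 6 in all.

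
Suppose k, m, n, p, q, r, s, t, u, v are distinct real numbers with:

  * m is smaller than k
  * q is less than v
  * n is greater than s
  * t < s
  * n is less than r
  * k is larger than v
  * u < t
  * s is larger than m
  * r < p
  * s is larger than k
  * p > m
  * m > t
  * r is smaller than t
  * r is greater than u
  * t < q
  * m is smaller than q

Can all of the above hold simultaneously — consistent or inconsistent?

We have r < t stated directly, yet also t < m < q < v < k < s < n < r by chaining the others — so t < r. Contradiction.

inconsistent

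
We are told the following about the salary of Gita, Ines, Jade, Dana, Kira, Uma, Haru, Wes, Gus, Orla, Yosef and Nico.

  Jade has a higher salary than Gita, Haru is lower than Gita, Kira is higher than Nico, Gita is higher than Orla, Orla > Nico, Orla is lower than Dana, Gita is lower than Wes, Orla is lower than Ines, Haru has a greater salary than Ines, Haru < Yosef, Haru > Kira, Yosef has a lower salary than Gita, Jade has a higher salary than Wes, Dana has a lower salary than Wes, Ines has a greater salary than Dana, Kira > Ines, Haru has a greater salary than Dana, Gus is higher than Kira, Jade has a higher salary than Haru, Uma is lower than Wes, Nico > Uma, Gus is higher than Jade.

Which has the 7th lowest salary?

Haru

Piecing the relations together gives one ordering: Uma < Nico < Orla < Dana < Ines < Kira < Haru < Yosef < Gita < Wes < Jade < Gus.
Counting 7 from the smallest end gives Haru.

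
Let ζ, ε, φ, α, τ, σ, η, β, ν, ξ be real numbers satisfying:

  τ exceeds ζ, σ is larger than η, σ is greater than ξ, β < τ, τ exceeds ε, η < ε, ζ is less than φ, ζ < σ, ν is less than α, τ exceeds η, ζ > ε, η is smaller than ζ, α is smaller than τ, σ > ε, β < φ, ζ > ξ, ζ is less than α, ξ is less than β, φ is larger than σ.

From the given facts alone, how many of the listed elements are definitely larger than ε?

5

The elements the relations force above ε are ζ, α, τ, σ, φ — no chain reaches any other.
That is 5.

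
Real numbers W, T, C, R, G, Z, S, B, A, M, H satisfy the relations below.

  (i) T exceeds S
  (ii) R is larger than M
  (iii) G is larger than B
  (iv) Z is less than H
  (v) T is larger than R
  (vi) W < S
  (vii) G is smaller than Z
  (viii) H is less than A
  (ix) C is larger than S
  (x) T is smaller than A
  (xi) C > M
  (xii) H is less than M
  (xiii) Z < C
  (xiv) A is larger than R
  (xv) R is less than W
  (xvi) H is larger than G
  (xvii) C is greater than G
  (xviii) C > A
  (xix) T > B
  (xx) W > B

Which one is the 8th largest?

H

The consecutive relations fix a unique order: B < G < Z < H < M < R < W < S < T < A < C.
The 8th largest is H.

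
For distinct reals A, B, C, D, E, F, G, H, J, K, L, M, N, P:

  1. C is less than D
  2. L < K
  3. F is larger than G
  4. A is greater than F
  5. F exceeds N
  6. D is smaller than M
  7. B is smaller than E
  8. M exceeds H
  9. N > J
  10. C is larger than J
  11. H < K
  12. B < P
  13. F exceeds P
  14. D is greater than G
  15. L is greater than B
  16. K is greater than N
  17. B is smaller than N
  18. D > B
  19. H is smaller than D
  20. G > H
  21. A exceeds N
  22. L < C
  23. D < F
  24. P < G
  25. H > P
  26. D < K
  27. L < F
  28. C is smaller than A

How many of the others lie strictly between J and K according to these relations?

Chaining upward from J reaches: C, N, D, F, A, M.
Chaining downward from K reaches: B, P, L, H, C, N, G, D.
Strictly between J and K are those in both lists: C, N, D — 3 elements.

3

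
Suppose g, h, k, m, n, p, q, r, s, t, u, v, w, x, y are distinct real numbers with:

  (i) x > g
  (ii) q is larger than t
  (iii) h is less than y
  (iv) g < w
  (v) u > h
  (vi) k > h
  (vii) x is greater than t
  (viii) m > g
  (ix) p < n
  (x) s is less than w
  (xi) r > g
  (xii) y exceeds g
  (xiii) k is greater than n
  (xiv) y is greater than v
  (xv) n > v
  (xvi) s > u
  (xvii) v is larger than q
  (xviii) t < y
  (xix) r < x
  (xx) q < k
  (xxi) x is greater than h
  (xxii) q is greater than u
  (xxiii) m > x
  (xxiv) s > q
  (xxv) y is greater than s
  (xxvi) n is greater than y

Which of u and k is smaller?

u < q and q < s give u < s.
Then s < y extends the chain to y.
With y < n: u < q < s < y < n.
With n < k: u < q < s < y < n < k.
So u < k; u is the smaller of the two.

u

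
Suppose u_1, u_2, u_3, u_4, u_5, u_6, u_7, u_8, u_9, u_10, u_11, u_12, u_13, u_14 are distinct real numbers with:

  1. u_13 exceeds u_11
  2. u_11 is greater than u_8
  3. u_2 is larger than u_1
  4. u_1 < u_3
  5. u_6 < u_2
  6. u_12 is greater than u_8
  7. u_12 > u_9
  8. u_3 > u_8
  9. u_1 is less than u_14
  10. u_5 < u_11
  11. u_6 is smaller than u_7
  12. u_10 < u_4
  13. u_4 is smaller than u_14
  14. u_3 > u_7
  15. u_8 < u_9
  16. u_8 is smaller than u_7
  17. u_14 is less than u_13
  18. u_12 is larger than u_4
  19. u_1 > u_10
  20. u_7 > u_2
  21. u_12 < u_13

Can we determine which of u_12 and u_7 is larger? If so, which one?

Following every chain through u_7: above u_7 we get u_3; below u_7 we get u_6, u_8, u_10, u_1, u_2.
u_12 is not reached, and no chain runs the other way from u_12 to u_7.
So the given relations leave the order of u_7 and u_12 undetermined.

undetermined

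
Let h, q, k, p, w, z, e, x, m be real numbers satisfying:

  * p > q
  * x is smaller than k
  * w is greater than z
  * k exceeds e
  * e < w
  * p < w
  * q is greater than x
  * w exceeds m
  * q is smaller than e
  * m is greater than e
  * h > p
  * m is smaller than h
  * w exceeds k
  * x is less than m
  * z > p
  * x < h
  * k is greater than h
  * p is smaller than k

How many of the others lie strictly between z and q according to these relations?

The relations place q below z. An element lies strictly between them when it is forced above q and also forced below z.
Above q: {p, e, m, h, k, w}. Below z: {x, p}.
Intersection: {p} — 1.

1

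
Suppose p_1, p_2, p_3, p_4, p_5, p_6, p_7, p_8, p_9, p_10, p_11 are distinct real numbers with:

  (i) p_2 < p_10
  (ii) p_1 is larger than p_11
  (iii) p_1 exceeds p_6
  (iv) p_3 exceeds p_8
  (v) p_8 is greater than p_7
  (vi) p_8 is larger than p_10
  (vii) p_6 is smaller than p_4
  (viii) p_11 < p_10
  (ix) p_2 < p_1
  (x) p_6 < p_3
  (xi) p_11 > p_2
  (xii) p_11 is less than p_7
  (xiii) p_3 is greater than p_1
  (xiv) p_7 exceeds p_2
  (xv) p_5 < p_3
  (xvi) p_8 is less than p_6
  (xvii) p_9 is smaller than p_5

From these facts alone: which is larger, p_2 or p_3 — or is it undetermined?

p_3

Link the given pairs in sequence: p_2 < p_11; p_11 < p_7; p_7 < p_8; p_8 < p_6; p_6 < p_1; p_1 < p_3.
Chaining these gives p_2 < p_11 < p_7 < p_8 < p_6 < p_1 < p_3.
So p_3 is larger.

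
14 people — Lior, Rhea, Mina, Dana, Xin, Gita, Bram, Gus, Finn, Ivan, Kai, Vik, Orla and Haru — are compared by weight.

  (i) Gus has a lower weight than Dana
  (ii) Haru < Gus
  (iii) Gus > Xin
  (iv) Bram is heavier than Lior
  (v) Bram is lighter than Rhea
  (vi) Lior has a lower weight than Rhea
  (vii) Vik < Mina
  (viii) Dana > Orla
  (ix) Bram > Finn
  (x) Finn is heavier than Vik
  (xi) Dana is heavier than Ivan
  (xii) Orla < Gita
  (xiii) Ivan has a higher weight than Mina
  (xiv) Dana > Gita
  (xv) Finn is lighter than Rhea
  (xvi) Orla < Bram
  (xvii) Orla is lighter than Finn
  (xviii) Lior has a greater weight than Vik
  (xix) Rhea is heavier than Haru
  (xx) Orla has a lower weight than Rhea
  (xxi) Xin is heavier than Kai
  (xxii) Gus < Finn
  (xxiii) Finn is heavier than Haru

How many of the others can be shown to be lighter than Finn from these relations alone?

6

From Finn the given relations immediately reach Vik, Orla, Haru, Gus.
From those, Xin — 5 in total.
From those, Kai — 6 in total.
Nothing else is reachable below Finn; 6 in all.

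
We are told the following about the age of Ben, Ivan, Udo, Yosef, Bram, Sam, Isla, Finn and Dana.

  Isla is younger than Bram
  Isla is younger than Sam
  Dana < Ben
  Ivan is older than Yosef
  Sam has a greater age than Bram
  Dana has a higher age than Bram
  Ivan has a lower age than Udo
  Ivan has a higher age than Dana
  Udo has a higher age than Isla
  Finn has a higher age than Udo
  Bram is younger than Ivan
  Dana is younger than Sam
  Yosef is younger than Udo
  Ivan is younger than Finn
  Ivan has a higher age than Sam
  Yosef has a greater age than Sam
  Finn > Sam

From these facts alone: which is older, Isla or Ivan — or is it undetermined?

Isla < Bram and Bram < Dana give Isla < Dana.
With Dana < Sam: Isla < Bram < Dana < Sam.
Then Sam < Yosef extends the chain to Yosef.
Then Yosef < Ivan extends the chain to Ivan.
So Ivan is older.

Ivan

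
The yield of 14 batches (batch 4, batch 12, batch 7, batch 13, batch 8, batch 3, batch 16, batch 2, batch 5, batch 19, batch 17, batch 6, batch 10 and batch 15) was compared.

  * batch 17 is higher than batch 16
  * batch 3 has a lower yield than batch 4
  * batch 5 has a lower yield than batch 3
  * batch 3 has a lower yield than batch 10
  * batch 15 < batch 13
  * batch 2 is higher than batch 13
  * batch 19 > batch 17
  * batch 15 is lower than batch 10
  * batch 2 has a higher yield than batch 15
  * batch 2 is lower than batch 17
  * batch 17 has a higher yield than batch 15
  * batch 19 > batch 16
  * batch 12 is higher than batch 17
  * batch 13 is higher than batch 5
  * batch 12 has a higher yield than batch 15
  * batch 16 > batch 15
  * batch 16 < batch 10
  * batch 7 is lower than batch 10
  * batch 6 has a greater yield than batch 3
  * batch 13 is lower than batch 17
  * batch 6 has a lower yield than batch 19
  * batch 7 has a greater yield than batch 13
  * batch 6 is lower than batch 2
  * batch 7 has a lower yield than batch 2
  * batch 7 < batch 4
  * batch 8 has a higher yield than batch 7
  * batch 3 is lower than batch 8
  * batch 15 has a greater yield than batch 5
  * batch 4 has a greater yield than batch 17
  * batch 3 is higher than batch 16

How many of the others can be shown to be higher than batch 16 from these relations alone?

9

From batch 16 the given relations immediately reach batch 3, batch 10, batch 17, batch 19.
From those, batch 6, batch 8, batch 12, batch 4 — 8 in total.
From those, batch 2 — 9 in total.
Nothing else is reachable above batch 16; 9 in all.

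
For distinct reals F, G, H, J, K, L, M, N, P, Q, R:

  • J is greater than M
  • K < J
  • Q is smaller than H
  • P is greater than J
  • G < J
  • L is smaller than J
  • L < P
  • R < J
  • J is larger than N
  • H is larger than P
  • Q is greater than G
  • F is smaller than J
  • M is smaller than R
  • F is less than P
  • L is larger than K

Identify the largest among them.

Chaining downward from H: directly below it, Q, P; then G, L, F, J; then M, K, R, N.
That covers every other element, and nothing is given above H, so H is the largest.

H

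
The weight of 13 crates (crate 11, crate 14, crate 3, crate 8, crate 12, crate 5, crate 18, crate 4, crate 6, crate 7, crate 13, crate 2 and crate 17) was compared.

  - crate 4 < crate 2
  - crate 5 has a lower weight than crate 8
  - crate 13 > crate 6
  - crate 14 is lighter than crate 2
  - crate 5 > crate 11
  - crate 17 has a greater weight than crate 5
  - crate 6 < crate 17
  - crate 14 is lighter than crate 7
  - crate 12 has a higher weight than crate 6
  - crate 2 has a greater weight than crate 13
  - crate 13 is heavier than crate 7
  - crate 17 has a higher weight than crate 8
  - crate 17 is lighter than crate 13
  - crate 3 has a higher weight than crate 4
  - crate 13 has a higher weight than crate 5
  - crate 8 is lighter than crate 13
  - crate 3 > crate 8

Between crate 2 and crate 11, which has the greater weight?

crate 2

Chaining the given relations: crate 11 < crate 5 < crate 8 < crate 17 < crate 13 < crate 2.
So crate 11 < crate 2; crate 2 is the heavier of the two.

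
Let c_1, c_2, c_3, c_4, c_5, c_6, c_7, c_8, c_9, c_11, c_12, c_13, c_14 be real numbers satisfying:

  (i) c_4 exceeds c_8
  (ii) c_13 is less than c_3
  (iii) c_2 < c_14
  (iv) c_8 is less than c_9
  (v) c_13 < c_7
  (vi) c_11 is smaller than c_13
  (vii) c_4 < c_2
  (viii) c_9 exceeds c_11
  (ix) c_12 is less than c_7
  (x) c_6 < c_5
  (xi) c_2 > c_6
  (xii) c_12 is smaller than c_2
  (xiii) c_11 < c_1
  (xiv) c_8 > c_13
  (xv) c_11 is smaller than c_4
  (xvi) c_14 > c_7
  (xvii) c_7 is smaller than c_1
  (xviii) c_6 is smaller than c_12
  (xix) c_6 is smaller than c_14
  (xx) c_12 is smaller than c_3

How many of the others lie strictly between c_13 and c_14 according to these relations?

4

Chaining upward from c_13 reaches: c_8, c_9, c_4, c_2, c_3, c_7, c_1.
Chaining downward from c_14 reaches: c_11, c_8, c_6, c_4, c_12, c_2, c_7.
Strictly between c_13 and c_14 are those in both lists: c_8, c_4, c_2, c_7 — 4 elements.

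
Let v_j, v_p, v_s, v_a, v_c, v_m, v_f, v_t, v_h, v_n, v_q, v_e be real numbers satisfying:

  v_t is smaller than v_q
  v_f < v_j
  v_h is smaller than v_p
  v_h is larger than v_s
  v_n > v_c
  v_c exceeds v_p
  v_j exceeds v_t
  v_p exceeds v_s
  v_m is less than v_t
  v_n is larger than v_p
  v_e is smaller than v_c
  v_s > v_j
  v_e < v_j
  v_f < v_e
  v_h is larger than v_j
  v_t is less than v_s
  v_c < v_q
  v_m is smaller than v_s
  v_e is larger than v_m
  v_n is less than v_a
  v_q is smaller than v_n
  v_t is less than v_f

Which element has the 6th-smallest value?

Chaining the given pairs: v_m < v_t < v_f < v_e < v_j < v_s < v_h < v_p < v_c < v_q < v_n < v_a.
Counting 6 from the smallest end gives v_s.

v_s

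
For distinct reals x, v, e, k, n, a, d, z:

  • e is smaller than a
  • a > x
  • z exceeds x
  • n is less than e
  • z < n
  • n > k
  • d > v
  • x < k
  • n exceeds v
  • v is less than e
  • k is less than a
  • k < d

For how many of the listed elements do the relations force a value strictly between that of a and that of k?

Chaining upward from k reaches: n, e, d.
Chaining downward from a reaches: v, x, z, n, e.
Strictly between k and a are those in both lists: n, e — 2 elements.

2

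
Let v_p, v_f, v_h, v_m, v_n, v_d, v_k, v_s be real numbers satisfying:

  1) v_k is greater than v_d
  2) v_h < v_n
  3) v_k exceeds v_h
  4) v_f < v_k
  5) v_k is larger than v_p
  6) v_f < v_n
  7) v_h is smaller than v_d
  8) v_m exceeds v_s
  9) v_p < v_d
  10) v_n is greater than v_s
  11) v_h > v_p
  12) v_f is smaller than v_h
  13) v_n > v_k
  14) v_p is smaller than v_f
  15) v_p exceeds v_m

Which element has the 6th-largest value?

v_p

Chaining the given pairs: v_s < v_m < v_p < v_f < v_h < v_d < v_k < v_n.
The 6th largest is v_p.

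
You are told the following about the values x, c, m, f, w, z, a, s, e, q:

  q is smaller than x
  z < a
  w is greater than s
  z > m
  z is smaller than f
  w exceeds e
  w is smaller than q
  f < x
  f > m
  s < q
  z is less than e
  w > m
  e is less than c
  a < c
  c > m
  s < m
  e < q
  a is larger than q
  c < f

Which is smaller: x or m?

m

Link the given pairs in sequence: m < z; z < e; e < w; w < q; q < a; a < c; c < f; f < x.
Chaining these gives m < z < e < w < q < a < c < f < x.
So m < x; m is the smaller of the two.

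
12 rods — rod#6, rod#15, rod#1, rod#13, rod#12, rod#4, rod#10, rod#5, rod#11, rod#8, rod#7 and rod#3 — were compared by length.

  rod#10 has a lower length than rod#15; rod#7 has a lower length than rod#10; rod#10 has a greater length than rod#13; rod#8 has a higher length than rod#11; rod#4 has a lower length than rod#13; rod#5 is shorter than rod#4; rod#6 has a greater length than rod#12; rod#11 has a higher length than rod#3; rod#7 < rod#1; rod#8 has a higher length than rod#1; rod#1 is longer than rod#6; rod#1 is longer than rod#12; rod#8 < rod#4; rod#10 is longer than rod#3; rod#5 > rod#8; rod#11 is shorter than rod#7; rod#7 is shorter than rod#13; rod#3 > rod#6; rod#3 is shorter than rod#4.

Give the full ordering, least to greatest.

Each adjacent pair is fixed by a given relation: rod#12 < rod#6; rod#6 < rod#3; rod#3 < rod#11; rod#11 < rod#7; rod#7 < rod#1; rod#1 < rod#8; rod#8 < rod#5; rod#5 < rod#4; rod#4 < rod#13; rod#13 < rod#10; rod#10 < rod#15. Chaining them end to end gives the full order.

rod#12 < rod#6 < rod#3 < rod#11 < rod#7 < rod#1 < rod#8 < rod#5 < rod#4 < rod#13 < rod#10 < rod#15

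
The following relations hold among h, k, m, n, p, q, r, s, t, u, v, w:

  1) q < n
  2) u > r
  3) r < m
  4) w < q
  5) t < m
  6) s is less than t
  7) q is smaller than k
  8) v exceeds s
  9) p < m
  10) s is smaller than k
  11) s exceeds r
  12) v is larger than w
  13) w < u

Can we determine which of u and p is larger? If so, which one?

undetermined

Following every chain through u: below u we get w, r.
p is not reached, and no chain runs the other way from p to u.
So the given relations leave the order of u and p undetermined.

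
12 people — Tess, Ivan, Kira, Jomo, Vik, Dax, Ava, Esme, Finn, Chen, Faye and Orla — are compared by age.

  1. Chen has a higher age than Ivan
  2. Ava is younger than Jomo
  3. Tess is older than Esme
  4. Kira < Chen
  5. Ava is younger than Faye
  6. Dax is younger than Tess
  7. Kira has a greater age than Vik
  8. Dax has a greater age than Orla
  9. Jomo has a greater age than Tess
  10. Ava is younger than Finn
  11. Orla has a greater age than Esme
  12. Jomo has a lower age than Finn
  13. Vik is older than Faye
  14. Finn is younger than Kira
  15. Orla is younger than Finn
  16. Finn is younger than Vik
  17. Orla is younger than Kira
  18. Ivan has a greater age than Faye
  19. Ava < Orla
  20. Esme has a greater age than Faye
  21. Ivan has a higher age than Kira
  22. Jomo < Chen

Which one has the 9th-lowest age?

Piecing the relations together gives one ordering: Ava < Faye < Esme < Orla < Dax < Tess < Jomo < Finn < Vik < Kira < Ivan < Chen.
Counting 9 from the smallest end gives Vik.

Vik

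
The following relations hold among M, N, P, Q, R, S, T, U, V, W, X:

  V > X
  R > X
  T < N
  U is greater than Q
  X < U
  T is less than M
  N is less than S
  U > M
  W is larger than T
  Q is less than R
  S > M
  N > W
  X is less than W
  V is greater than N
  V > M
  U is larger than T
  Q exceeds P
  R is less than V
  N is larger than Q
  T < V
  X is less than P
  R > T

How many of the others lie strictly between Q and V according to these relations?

2

The relations place Q below V. An element lies strictly between them when it is forced above Q and also forced below V.
Above Q: {U, N, R, S}. Below V: {X, P, T, M, W, N, R}.
Intersection: {N, R} — 2.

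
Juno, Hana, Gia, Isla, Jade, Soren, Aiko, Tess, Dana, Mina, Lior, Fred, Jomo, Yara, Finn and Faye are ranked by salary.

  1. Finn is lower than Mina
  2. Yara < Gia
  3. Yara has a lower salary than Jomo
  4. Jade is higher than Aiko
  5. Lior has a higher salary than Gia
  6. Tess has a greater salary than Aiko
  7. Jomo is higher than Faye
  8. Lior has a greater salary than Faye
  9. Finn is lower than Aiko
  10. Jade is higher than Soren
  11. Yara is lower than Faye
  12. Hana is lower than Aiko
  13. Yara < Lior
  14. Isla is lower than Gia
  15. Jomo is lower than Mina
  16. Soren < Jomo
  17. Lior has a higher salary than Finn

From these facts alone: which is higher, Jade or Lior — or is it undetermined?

undetermined

Following every chain through Lior: below Lior we get Finn, Yara, Faye, Isla, Gia.
Jade is not reached, and no chain runs the other way from Jade to Lior.
So the given relations leave the order of Lior and Jade undetermined.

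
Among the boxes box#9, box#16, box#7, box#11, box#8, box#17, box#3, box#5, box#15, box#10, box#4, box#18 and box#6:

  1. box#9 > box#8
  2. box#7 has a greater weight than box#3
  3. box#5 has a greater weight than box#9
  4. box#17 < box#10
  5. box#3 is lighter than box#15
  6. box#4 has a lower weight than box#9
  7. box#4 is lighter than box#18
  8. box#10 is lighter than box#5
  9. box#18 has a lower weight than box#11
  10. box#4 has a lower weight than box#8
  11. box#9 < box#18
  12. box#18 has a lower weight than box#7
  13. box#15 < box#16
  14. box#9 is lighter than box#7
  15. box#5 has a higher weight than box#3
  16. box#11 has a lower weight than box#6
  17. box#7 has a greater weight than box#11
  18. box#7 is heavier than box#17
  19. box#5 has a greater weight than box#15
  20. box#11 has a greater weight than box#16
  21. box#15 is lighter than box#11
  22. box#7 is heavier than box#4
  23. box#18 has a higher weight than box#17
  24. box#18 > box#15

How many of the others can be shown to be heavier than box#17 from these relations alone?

6

From box#17 the given relations immediately reach box#10, box#18, box#7.
From those, box#11, box#5 — 5 in total.
From those, box#6 — 6 in total.
No other element is forced above box#17 by the given relations, so the count is 6.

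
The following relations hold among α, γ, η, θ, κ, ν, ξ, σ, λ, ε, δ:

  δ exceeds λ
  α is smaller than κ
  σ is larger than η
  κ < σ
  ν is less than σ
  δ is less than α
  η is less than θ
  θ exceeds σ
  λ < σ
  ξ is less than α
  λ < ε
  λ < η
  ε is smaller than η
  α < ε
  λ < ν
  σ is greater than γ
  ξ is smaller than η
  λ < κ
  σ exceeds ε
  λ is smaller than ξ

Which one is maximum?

Chaining downward from θ: directly below it, η, σ; then λ, ξ, ν, γ, ε, κ; then α; then δ.
That covers every other element, and nothing is given above θ, so θ is the maximum.

θ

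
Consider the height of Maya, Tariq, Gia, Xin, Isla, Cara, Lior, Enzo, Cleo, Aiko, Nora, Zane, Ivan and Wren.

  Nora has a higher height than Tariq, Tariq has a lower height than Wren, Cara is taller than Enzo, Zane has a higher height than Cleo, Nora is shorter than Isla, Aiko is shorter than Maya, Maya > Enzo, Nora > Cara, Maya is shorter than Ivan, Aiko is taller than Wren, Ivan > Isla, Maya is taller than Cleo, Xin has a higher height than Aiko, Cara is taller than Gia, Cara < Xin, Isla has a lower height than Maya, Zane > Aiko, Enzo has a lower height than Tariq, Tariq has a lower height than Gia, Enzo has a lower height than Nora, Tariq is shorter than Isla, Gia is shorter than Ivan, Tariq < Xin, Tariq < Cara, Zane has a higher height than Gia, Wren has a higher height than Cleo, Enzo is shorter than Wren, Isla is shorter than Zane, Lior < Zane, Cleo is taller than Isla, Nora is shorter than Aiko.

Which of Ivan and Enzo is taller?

Ivan

The relevant relations are Enzo < Tariq; Tariq < Gia; Gia < Cara; Cara < Nora; Nora < Isla; Isla < Cleo; Cleo < Wren; Wren < Aiko; Aiko < Maya; Maya < Ivan.
Together: Enzo < Tariq < Gia < Cara < Nora < Isla < Cleo < Wren < Aiko < Maya < Ivan.
So Enzo < Ivan; Ivan is the taller of the two.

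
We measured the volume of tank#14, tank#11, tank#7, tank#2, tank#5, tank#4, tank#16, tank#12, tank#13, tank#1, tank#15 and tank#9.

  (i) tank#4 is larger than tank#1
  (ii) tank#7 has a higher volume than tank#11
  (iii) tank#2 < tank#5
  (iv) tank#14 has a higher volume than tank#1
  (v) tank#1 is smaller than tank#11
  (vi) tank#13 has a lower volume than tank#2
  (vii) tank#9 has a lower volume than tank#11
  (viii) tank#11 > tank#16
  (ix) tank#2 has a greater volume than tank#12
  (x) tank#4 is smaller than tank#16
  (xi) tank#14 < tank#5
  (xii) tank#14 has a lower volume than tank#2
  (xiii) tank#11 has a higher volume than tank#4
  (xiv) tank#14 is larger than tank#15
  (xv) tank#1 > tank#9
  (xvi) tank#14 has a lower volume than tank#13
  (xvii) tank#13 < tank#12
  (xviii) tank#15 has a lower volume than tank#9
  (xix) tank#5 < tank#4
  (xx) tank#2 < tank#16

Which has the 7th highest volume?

tank#12

Piecing the relations together gives one ordering: tank#15 < tank#9 < tank#1 < tank#14 < tank#13 < tank#12 < tank#2 < tank#5 < tank#4 < tank#16 < tank#11 < tank#7.
Counting 7 from the largest end gives tank#12.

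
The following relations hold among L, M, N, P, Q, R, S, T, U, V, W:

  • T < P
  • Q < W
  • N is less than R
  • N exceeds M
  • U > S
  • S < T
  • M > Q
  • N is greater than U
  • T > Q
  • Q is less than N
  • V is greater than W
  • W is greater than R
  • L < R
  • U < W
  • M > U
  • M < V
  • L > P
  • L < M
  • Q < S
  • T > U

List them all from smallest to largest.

The consecutive links are each given: Q < S; S < U; U < T; T < P; P < L; L < M; M < N; N < R; R < W; W < V.

Q < S < U < T < P < L < M < N < R < W < V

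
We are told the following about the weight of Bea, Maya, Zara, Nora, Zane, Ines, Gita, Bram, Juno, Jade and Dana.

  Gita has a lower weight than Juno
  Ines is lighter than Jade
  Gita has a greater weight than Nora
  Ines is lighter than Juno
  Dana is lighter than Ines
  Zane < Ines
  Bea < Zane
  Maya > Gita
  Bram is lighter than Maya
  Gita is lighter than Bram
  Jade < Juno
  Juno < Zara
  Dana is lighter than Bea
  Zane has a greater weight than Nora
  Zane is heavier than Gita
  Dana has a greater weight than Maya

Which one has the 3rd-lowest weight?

The consecutive relations fix a unique order: Nora < Gita < Bram < Maya < Dana < Bea < Zane < Ines < Jade < Juno < Zara.
Counting 3 from the smallest end gives Bram.

Bram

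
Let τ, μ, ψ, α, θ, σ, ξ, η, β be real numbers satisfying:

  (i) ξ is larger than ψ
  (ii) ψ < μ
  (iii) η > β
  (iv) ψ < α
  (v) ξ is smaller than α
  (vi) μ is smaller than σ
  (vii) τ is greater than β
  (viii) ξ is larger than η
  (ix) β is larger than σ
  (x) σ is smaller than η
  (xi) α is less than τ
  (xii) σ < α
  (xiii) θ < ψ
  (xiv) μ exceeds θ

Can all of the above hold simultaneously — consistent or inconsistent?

consistent

Every relation is compatible with θ < ψ < μ < σ < β < η < ξ < α < τ; the set is consistent.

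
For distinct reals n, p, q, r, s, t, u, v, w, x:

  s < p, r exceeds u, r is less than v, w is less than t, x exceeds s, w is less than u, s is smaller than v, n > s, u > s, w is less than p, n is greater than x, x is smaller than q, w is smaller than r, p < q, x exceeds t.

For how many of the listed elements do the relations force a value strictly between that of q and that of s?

2

The relations place s below q. An element lies strictly between them when it is forced above s and also forced below q.
Above s: {x, u, p, r, v, n}. Below q: {w, t, x, p}.
Intersection: {x, p} — 2.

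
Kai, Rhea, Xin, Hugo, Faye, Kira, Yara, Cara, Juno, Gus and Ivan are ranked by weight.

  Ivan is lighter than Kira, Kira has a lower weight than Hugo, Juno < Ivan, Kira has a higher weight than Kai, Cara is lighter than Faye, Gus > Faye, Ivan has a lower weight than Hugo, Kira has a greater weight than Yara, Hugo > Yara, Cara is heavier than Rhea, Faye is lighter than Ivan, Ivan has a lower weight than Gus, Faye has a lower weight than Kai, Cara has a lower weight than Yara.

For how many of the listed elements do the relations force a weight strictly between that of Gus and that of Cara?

The relations place Cara below Gus. An element lies strictly between them when it is forced above Cara and also forced below Gus.
Above Cara: {Yara, Faye, Kai, Ivan, Kira, Hugo}. Below Gus: {Juno, Rhea, Faye, Ivan}.
Intersection: {Faye, Ivan} — 2.

2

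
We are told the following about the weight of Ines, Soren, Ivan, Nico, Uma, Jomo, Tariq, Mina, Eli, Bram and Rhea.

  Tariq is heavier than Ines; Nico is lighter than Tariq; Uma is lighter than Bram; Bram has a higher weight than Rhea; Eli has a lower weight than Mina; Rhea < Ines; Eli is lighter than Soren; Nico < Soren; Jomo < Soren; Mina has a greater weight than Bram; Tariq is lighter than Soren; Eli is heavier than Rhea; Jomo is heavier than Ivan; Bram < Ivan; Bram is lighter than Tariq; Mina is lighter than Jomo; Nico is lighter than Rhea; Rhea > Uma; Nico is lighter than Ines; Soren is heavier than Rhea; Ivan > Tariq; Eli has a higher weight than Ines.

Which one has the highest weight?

Chaining downward from Soren: directly below it, Nico, Rhea, Eli, Tariq, Jomo; then Uma, Bram, Ines, Mina, Ivan.
That covers every other element, and nothing is given above Soren, so Soren is the highest weight.

Soren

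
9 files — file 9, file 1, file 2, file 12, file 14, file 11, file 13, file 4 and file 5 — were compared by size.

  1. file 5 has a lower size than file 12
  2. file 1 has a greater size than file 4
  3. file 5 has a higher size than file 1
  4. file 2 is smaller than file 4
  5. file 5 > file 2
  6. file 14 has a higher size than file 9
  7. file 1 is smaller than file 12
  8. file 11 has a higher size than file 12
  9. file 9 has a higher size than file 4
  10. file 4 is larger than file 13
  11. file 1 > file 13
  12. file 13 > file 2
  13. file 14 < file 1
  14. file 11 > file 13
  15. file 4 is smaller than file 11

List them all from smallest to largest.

The consecutive links are each given: file 2 < file 13; file 13 < file 4; file 4 < file 9; file 9 < file 14; file 14 < file 1; file 1 < file 5; file 5 < file 12; file 12 < file 11.

file 2 < file 13 < file 4 < file 9 < file 14 < file 1 < file 5 < file 12 < file 11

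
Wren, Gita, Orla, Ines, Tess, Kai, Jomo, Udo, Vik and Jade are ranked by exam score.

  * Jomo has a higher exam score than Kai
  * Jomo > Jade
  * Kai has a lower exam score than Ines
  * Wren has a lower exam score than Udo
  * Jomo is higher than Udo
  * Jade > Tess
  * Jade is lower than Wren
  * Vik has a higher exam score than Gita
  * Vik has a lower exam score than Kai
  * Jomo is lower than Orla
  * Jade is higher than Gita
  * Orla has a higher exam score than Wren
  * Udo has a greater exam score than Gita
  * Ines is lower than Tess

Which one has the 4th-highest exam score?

Chaining the given pairs: Gita < Vik < Kai < Ines < Tess < Jade < Wren < Udo < Jomo < Orla.
Counting 4 from the largest end gives Wren.

Wren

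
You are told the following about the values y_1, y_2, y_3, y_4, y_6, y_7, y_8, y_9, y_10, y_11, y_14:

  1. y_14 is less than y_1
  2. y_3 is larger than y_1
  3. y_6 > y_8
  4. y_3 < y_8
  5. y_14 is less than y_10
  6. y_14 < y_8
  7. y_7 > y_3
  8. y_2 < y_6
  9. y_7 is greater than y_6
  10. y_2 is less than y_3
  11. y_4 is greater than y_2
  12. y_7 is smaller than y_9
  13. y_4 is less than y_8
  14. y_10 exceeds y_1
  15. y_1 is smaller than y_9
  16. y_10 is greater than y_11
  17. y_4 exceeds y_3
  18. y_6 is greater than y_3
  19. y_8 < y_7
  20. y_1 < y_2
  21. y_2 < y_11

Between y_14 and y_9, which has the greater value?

y_14 < y_1 and y_1 < y_2 give y_14 < y_2.
Then y_2 < y_3 extends the chain to y_3.
With y_3 < y_4: y_14 < y_1 < y_2 < y_3 < y_4.
Then y_4 < y_8 extends the chain to y_8.
Then y_8 < y_6 extends the chain to y_6.
With y_6 < y_7: y_14 < y_1 < y_2 < y_3 < y_4 < y_8 < y_6 < y_7.
Then y_7 < y_9 extends the chain to y_9.
So y_14 < y_9; y_9 is the larger of the two.

y_9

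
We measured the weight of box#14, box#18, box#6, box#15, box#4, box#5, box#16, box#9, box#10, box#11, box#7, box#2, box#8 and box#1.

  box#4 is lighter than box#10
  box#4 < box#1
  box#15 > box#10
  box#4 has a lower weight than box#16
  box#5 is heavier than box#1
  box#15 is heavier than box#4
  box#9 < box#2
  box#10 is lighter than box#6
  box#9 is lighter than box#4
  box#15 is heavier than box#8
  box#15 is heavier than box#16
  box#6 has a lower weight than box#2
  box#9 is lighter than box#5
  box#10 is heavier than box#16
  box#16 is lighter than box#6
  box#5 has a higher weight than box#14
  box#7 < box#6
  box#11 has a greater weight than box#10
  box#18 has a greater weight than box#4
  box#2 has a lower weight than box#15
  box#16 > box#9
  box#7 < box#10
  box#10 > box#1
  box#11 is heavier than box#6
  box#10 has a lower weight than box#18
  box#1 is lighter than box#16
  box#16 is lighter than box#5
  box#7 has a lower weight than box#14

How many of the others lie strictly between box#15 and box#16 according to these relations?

3

Chaining upward from box#16 reaches: box#10, box#6, box#11, box#18, box#2, box#5.
Chaining downward from box#15 reaches: box#7, box#9, box#4, box#1, box#10, box#6, box#2, box#8.
Strictly between box#16 and box#15 are those in both lists: box#10, box#6, box#2 — 3 elements.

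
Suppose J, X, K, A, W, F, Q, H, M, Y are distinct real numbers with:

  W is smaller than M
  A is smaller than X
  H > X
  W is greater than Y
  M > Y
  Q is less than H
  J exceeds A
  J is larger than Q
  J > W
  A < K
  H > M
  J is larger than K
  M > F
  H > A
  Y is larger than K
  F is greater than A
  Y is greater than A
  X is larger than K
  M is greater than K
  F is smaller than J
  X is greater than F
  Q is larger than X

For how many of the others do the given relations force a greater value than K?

From K the given relations immediately reach Y, X, M, J.
From those, W, Q, H — 7 in total.
No other element is forced above K by the given relations, so the count is 7.

7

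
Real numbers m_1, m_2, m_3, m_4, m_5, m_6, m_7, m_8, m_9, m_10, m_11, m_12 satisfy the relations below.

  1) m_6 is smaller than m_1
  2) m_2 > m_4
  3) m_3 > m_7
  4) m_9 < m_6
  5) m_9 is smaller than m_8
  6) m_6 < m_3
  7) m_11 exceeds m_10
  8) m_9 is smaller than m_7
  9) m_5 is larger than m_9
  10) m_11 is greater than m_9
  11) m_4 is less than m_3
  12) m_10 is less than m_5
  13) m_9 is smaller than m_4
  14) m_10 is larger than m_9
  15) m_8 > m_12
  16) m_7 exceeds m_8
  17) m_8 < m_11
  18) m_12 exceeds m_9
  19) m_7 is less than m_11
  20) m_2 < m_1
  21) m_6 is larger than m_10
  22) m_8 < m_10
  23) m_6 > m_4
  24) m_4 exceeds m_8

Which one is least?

m_9

m_12 is not least since m_9 < m_12; m_8 is not least since m_9 < m_8; m_4 is not least since m_9 < m_4; m_10 is not least since m_8 < m_10; m_7 is not least since m_9 < m_7; m_6 is not least since m_10 < m_6; m_2 is not least since m_4 < m_2; m_1 is not least since m_6 < m_1; m_11 is not least since m_10 < m_11; m_5 is not least since m_9 < m_5; m_3 is not least since m_6 < m_3.
Only m_9 has nothing below it, so m_9 is the least.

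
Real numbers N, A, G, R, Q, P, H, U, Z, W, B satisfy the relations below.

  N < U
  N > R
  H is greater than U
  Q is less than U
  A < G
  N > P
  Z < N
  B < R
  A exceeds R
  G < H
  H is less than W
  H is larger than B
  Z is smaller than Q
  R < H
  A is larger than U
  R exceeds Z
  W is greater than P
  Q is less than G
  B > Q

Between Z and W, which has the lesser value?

Following the relations from Z: Z < Q < B < R < N < U < A < G < H < W.
So Z < W; Z is the smaller of the two.

Z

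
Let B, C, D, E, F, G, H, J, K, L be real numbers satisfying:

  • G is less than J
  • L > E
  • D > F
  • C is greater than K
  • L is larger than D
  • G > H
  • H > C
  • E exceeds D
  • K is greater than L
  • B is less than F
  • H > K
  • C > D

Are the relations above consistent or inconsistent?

The single ordering B < F < D < E < L < K < C < H < G < J satisfies every listed relation, so no contradiction arises.

consistent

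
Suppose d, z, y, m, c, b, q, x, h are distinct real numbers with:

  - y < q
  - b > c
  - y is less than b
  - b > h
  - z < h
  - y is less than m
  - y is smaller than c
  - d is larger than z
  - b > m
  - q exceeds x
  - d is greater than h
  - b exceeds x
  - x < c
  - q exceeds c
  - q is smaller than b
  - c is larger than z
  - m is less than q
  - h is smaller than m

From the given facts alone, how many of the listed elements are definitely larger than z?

6

From z the given relations immediately reach h, c, d.
From those, m, q, b — 6 in total.
Nothing else is reachable above z; 6 in all.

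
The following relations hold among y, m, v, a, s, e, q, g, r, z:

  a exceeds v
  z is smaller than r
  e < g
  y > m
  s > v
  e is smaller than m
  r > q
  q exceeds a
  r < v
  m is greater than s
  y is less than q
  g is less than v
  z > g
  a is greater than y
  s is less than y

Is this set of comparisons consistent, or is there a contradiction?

inconsistent

We have q < r stated directly, yet also r < v < s < m < y < a < q by chaining the others — so r < q. Contradiction.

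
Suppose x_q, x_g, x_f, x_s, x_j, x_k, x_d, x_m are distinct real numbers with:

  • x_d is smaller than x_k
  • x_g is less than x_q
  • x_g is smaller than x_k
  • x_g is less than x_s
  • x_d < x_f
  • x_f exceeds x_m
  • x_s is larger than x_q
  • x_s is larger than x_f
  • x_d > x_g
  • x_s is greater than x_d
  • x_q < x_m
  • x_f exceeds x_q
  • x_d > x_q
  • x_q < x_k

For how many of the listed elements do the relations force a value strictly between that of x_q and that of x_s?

The relations place x_q below x_s. An element lies strictly between them when it is forced above x_q and also forced below x_s.
Above x_q: {x_m, x_d, x_k, x_f}. Below x_s: {x_g, x_m, x_d, x_f}.
Intersection: {x_m, x_d, x_f} — 3.

3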